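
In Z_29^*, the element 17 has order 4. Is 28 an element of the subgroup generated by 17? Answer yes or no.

yes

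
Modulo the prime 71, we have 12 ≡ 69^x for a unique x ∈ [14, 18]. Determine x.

18

Compute 69^14 mod 71 = 54, then multiply by 69 repeatedly:
  69^14=54  69^15=34  69^16=3  69^17=65  69^18=12
Found 12 at exponent 18.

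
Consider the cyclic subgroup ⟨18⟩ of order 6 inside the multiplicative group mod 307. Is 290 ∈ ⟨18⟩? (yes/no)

yes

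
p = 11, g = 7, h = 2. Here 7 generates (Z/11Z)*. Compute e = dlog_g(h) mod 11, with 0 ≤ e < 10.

3

Successive powers of 7 modulo 11:
  7^0=1  7^1=7  7^2=5  7^3=2
So 7^3 ≡ 2 (mod 11), giving e = 3.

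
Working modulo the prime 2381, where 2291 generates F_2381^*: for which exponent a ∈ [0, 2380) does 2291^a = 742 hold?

639

Baby-step giant-step with m = ceil(sqrt(2380)) = 49.
Baby table (2291^j mod 2381 for j=0..48):
  0:1  1:2291  2:957  3:1967  4:1545  5:1429  6:2345  7:859
  8:1263  9:618  10:1524  11:938  12:1296  13:29  14:2152  15:1562
  16:2280  17:1947  18:964  19:1337  20:1101  21:912  22:1255  23:1338
  24:1011  25:1869  26:841  27:502  28:59  29:1833  30:1700  31:1765
  32:677  33:976  34:257  35:680  36:706  37:747  38:1819  39:579
  40:272  41:1711  42:775  43:1680  44:1184  45:585  46:2113  47:310
  48:672
Giant step factor: 2291^(-49) ≡ 1648 (mod 2381).
Scan 742·1648^i mod 2381 for i = 0, 1, …:
  i=0: 742   i=1: 1363   i=2: 941   i=3: 737
  i=4: 266   i=5: 264   i=6: 1730   i=7: 983
  i=8: 904   i=9: 1667   i=10: 1923   i=11: 2374
  i=12: 369   i=13: 957
Match at i=13, j=2: a = 13·49 + 2 = 639.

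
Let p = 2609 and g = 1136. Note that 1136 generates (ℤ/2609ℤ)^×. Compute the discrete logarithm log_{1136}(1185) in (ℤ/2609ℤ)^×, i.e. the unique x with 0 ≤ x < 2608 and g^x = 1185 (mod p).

1695

Baby-step giant-step with m = ceil(sqrt(2608)) = 52.
Baby table (1136^j mod 2609 for j=0..51):
  0:1  1:1136  2:1650  3:1138  4:1313  5:1829  6:980  7:1846
  8:2029  9:1197  10:503  11:37  12:288  13:1043  14:362  15:1619
  16:2448  17:2343  18:468  19:2021  20:2545  21:348  22:1369  23:220
  24:2065  25:349  26:2505  27:1870  28:594  29:1662  30:1725  31:241
  32:2440  33:1082  34:313  35:744  36:2477  37:1370  38:1356  39:1106
  40:1487  41:1209  42:1090  43:1574  44:899  45:1145  46:1438  47:334
  48:1119  49:601  50:1787  51:230
Giant step factor: 1136^(-52) ≡ 1586 (mod 2609).
Scan 1185·1586^i mod 2609 for i = 0, 1, …:
  i=0: 1185   i=1: 930   i=2: 895   i=3: 174
  i=4: 2019   i=5: 891   i=6: 1657   i=7: 739
  i=8: 613   i=9: 1670     …   i=31: 265
  i=32: 241
Match at i=32, j=31: x = 32·52 + 31 = 1695.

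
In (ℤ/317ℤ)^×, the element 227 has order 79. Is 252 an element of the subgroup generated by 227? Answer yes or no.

no

252 ∈ ⟨227⟩ iff 252^79 ≡ 1 (mod 317), since |⟨227⟩| = 79.
252^79 mod 317 = 316.
Since 316 ≠ 1, 252 does not lie in the subgroup.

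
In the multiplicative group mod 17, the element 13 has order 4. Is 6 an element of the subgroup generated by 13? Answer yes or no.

⟨13⟩ has order 4; its elements mod 17 are {1, 4, 13, 16}.
6 is not in this set.

no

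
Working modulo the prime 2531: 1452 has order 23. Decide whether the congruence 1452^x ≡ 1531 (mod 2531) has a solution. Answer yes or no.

yes

⟨1452⟩ has order 23; its elements mod 2531 are {1, 100, 190, 217, 253, 255, 361, 631, 666, 734, 794, 933, 939, 1240, 1283, 1452, 1531, 1750, 2184, 2356, 2407, 2512, 2521}.
1531 is in this set.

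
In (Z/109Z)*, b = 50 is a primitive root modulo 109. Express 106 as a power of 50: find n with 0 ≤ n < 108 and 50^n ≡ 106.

62

Baby-step giant-step with m = ceil(sqrt(108)) = 11.
Baby table (50^j mod 109 for j=0..10):
  0:1  1:50  2:102  3:86  4:49  5:52  6:93  7:72
  8:3  9:41  10:88
Giant step factor: 50^(-11) ≡ 30 (mod 109).
Scan 106·30^i mod 109 for i = 0, 1, …:
  i=0: 106   i=1: 19   i=2: 25   i=3: 96
  i=4: 46   i=5: 72
Match at i=5, j=7: n = 5·11 + 7 = 62.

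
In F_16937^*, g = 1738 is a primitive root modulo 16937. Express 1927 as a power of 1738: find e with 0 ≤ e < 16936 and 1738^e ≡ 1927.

16290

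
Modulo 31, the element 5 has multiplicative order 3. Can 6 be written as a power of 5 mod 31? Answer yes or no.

no

6 ∈ ⟨5⟩ iff 6^3 ≡ 1 (mod 31), since |⟨5⟩| = 3.
6^3 mod 31 = 30.
Since 30 ≠ 1, 6 does not lie in the subgroup.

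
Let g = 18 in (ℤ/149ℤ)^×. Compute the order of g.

148

The order of 18 must divide p − 1 = 148 = 2^2 · 37.
Divisors: 1, 2, 4, 37, 74, 148.
Check each in increasing order: 18^1 ≡ 18;  18^2 ≡ 26;  18^4 ≡ 80;  18^37 ≡ 44;  18^74 ≡ 148;  18^148 ≡ 1.
Smallest exponent giving 1 is 148.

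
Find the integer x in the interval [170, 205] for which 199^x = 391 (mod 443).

185

Compute 199^170 mod 443 = 38, then multiply by 199 repeatedly:
  199^170=38  199^171=31  199^172=410  199^173=78  199^174=17
  199^175=282  199^176=300  199^177=338  199^178=369  199^179=336
  199^180=414  199^181=431  199^182=270  199^183=127  199^184=22
  199^185=391
Found 391 at exponent 185.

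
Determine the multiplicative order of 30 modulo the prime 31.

2

The order of 30 must divide p − 1 = 30 = 2 · 3 · 5.
Divisors: 1, 2, 3, 5, 6, 10, 15, 30.
Check each in increasing order: 30^1 ≡ 30;  30^2 ≡ 1.
Smallest exponent giving 1 is 2.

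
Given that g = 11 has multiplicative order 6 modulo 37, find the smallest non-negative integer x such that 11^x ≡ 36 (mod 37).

3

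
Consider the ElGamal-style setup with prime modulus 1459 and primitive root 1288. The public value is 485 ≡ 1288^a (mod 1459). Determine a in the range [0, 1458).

254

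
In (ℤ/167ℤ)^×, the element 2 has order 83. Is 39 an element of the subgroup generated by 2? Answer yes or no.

39 ∈ ⟨2⟩ iff 39^83 ≡ 1 (mod 167), since |⟨2⟩| = 83.
39^83 mod 167 = 166.
Since 166 ≠ 1, 39 does not lie in the subgroup.

no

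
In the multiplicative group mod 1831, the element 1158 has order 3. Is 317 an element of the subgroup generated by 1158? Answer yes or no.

⟨1158⟩ has order 3; its elements mod 1831 are {1, 672, 1158}.
317 is not in this set.

no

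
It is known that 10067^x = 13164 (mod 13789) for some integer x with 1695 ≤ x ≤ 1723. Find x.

Compute 10067^1695 mod 13789 = 8422, then multiply by 10067 repeatedly:
  10067^1695=8422  10067^1696=9502  10067^1697=2341  10067^1698=1446  10067^1699=9487
  10067^1700=3015  10067^1701=2416  10067^1702=11865  10067^1703=4637  10067^1704=4914
  10067^1705=8095  10067^1706=13164
Found 13164 at exponent 1706.

1706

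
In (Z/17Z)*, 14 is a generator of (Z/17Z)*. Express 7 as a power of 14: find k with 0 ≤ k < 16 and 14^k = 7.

Successive powers of 14 modulo 17:
  14^0=1  14^1=14  14^2=9  14^3=7
So 14^3 ≡ 7 (mod 17), giving k = 3.

3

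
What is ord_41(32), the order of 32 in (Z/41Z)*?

The order of 32 must divide p − 1 = 40 = 2^3 · 5.
Divisors: 1, 2, 4, 5, 8, 10, 20, 40.
Check each in increasing order: 32^1 ≡ 32;  32^2 ≡ 40;  32^4 ≡ 1.
Smallest exponent giving 1 is 4.

4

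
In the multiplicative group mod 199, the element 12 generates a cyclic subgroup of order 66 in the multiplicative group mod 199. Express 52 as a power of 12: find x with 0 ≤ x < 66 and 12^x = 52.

52

Baby-step giant-step with m = ceil(sqrt(66)) = 9.
Baby table (12^j mod 199 for j=0..8):
  0:1  1:12  2:144  3:136  4:40  5:82  6:188  7:67
  8:8
Giant step factor: 12^(-9) ≡ 85 (mod 199).
Scan 52·85^i mod 199 for i = 0, 1, …:
  i=0: 52   i=1: 42   i=2: 187   i=3: 174
  i=4: 64   i=5: 67
Match at i=5, j=7: x = 5·9 + 7 = 52.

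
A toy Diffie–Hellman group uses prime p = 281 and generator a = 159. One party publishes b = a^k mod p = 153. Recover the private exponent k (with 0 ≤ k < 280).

Baby-step giant-step with m = ceil(sqrt(280)) = 17.
Baby table (159^j mod 281 for j=0..16):
  0:1  1:159  2:272  3:255  4:81  5:234  6:114  7:142
  8:98  9:127  10:242  11:262  12:70  13:171  14:213  15:147
  16:50
Giant step factor: 159^(-17) ≡ 24 (mod 281).
Scan 153·24^i mod 281 for i = 0, 1, …:
  i=0: 153   i=1: 19   i=2: 175   i=3: 266
  i=4: 202   i=5: 71   i=6: 18   i=7: 151
  i=8: 252   i=9: 147
Match at i=9, j=15: k = 9·17 + 15 = 168.

168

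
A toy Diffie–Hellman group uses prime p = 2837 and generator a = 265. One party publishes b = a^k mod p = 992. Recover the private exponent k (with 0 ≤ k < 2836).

1157

Baby-step giant-step with m = ceil(sqrt(2836)) = 54.
Baby table (265^j mod 2837 for j=0..53):
  0:1  1:265  2:2137  3:1742  4:2036  5:510  6:1811  7:462
  8:439  9:18  10:1933  11:1585  12:149  13:2604  14:669  15:1391
  16:2642  17:2228  18:324  19:750  20:160  21:2682  22:1480  23:694
  24:2342  25:2164  26:386  27:158  28:2152  29:43  30:47  31:1107
  32:1144  33:2438  34:2071  35:1274  36:7  37:1855  38:774  39:846
  40:67  41:733  42:1329  43:397  44:236  45:126  46:2183  47:2584
  48:1043  49:1206  50:1846  51:1226  52:1472  53:1411
Giant step factor: 265^(-54) ≡ 354 (mod 2837).
Scan 992·354^i mod 2837 for i = 0, 1, …:
  i=0: 992   i=1: 2217   i=2: 1806   i=3: 999
  i=4: 1858   i=5: 2385   i=6: 1701   i=7: 710
  i=8: 1684   i=9: 366     …   i=20: 2294
  i=21: 694
Match at i=21, j=23: k = 21·54 + 23 = 1157.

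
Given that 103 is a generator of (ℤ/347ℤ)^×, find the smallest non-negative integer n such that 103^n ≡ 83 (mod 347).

246

Baby-step giant-step with m = ceil(sqrt(346)) = 19.
Baby table (103^j mod 347 for j=0..18):
  0:1  1:103  2:199  3:24  4:43  5:265  6:229  7:338
  8:114  9:291  10:131  11:307  12:44  13:21  14:81  15:15
  16:157  17:209  18:13
Giant step factor: 103^(-19) ≡ 262 (mod 347).
Scan 83·262^i mod 347 for i = 0, 1, …:
  i=0: 83   i=1: 232   i=2: 59   i=3: 190
  i=4: 159   i=5: 18   i=6: 205   i=7: 272
  i=8: 129   i=9: 139   i=10: 330   i=11: 57
  i=12: 13
Match at i=12, j=18: n = 12·19 + 18 = 246.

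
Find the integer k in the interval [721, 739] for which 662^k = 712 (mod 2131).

739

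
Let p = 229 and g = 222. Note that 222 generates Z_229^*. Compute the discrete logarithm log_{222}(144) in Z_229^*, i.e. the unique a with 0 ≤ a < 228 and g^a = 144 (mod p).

124

Baby-step giant-step with m = ceil(sqrt(228)) = 16.
Baby table (222^j mod 229 for j=0..15):
  0:1  1:222  2:49  3:115  4:111  5:139  6:172  7:170
  8:184  9:86  10:85  11:92  12:43  13:157  14:46  15:136
Giant step factor: 222^(-16) ≡ 159 (mod 229).
Scan 144·159^i mod 229 for i = 0, 1, …:
  i=0: 144   i=1: 225   i=2: 51   i=3: 94
  i=4: 61   i=5: 81   i=6: 55   i=7: 43
Match at i=7, j=12: a = 7·16 + 12 = 124.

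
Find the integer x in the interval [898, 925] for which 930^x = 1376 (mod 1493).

917

Compute 930^898 mod 1493 = 269, then multiply by 930 repeatedly:
  930^898=269  930^899=839  930^900=924  930^901=845  930^902=532
  930^903=577  930^904=623  930^905=106  930^906=42  930^907=242
  930^908=1110  930^909=637  930^910=1182  930^911=412  930^912=952
  930^913=11  930^914=1272  930^915=504  930^916=1411  930^917=1376
Found 1376 at exponent 917.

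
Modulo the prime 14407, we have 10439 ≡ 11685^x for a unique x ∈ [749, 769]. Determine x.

765

Compute 11685^749 mod 14407 = 3384, then multiply by 11685 repeatedly:
  11685^749=3384  11685^750=9232  11685^751=10711  11685^752=4426  11685^753=11087
  11685^754=3851  11685^755=5874  11685^756=2742  11685^757=13509  11685^758=9573
  11685^759=4557  11685^760=273  11685^761=6058  11685^762=6139  11685^763=1762
  11685^764=1367  11685^765=10439
Found 10439 at exponent 765.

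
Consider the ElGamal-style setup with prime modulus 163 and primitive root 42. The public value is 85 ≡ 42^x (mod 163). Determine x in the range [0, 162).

18

Baby-step giant-step with m = ceil(sqrt(162)) = 13.
Baby table (42^j mod 163 for j=0..12):
  0:1  1:42  2:134  3:86  4:26  5:114  6:61  7:117
  8:24  9:30  10:119  11:108  12:135
Giant step factor: 42^(-13) ≡ 149 (mod 163).
Scan 85·149^i mod 163 for i = 0, 1, …:
  i=0: 85   i=1: 114
Match at i=1, j=5: x = 1·13 + 5 = 18.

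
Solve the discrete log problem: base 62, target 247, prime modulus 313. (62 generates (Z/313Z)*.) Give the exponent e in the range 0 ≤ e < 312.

Baby-step giant-step with m = ceil(sqrt(312)) = 18.
Baby table (62^j mod 313 for j=0..17):
  0:1  1:62  2:88  3:135  4:232  5:299  6:71  7:20
  8:301  9:195  10:196  11:258  12:33  13:168  14:87  15:73
  16:144  17:164
Giant step factor: 62^(-18) ≡ 278 (mod 313).
Scan 247·278^i mod 313 for i = 0, 1, …:
  i=0: 247   i=1: 119   i=2: 217   i=3: 230
  i=4: 88
Match at i=4, j=2: e = 4·18 + 2 = 74.

74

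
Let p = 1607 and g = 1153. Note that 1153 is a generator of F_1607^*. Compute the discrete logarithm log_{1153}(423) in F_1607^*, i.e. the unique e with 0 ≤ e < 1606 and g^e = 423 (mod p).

879

Baby-step giant-step with m = ceil(sqrt(1606)) = 41.
Baby table (1153^j mod 1607 for j=0..40):
  0:1  1:1153  2:420  3:553  4:1237  5:852  6:479  7:1086
  8:305  9:1339  10:1147  11:1537  12:1247  13:1133  14:1465  15:188
  16:1426  17:217  18:1116  19:1148  20:1083  21:60  22:79  23:1095
  24:1040  25:298  26:1303  27:1421  28:880  29:623  30:1597  31:1326
  32:621  33:898  34:486  35:1122  36:31  37:389  38:164  39:1073
  40:1386
Giant step factor: 1153^(-41) ≡ 590 (mod 1607).
Scan 423·590^i mod 1607 for i = 0, 1, …:
  i=0: 423   i=1: 485   i=2: 104   i=3: 294
  i=4: 1511   i=5: 1212   i=6: 1572   i=7: 241
  i=8: 774   i=9: 272     …   i=20: 198
  i=21: 1116
Match at i=21, j=18: e = 21·41 + 18 = 879.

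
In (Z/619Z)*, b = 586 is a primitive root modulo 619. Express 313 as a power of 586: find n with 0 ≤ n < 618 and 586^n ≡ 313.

211

Baby-step giant-step with m = ceil(sqrt(618)) = 25.
Baby table (586^j mod 619 for j=0..24):
  0:1  1:586  2:470  3:584  4:536  5:263  6:606  7:429
  8:80  9:455  10:460  11:295  12:169  13:613  14:198  15:275
  16:210  17:498  18:279  19:78  20:521  21:139  22:365  23:335
  24:87
Giant step factor: 586^(-25) ≡ 257 (mod 619).
Scan 313·257^i mod 619 for i = 0, 1, …:
  i=0: 313   i=1: 590   i=2: 594   i=3: 384
  i=4: 267   i=5: 529   i=6: 392   i=7: 466
  i=8: 295
Match at i=8, j=11: n = 8·25 + 11 = 211.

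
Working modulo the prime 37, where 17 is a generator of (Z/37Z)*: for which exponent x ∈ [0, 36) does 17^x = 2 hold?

31

Successive powers of 17 modulo 37:
  17^0=1  17^1=17  17^2=30  17^3=29  17^4=12  17^5=19
  17^6=27  17^7=15  17^8=33  17^9=6  17^10=28  17^11=32
  17^12=26  17^13=35  17^14=3  17^15=14  17^16=16  17^17=13
  17^18=36  17^19=20  17^20=7  17^21=8  17^22=25  17^23=18
  17^24=10  17^25=22  17^26=4  17^27=31  17^28=9  17^29=5
  17^30=11  17^31=2
So 17^31 ≡ 2 (mod 37), giving x = 31.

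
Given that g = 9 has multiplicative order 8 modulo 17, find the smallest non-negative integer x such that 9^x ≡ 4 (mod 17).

Successive powers of 9 modulo 17:
  9^0=1  9^1=9  9^2=13  9^3=15  9^4=16  9^5=8
  9^6=4
So 9^6 ≡ 4 (mod 17), giving x = 6.

6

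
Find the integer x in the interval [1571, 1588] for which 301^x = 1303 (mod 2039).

Compute 301^1571 mod 2039 = 1464, then multiply by 301 repeatedly:
  301^1571=1464  301^1572=240  301^1573=875  301^1574=344  301^1575=1594
  301^1576=629  301^1577=1741  301^1578=18  301^1579=1340  301^1580=1657
  301^1581=1241  301^1582=404  301^1583=1303
Found 1303 at exponent 1583.

1583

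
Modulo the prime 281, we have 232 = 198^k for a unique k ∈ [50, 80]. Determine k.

Compute 198^50 mod 281 = 245, then multiply by 198 repeatedly:
  198^50=245  198^51=178  198^52=119  198^53=239  198^54=114
  198^55=92  198^56=232
Found 232 at exponent 56.

56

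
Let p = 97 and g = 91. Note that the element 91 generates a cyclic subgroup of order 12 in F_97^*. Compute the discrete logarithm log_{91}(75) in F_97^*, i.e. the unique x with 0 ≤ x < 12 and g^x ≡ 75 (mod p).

3

Successive powers of 91 modulo 97:
  91^0=1  91^1=91  91^2=36  91^3=75
So 91^3 ≡ 75 (mod 97), giving x = 3.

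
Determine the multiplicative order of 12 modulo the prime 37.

9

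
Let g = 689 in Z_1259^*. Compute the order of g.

34

The order of 689 must divide p − 1 = 1258 = 2 · 17 · 37.
Divisors: 1, 2, 17, 34, 37, 74, 629, 1258.
Check each in increasing order: 689^1 ≡ 689;  689^2 ≡ 78;  689^17 ≡ 1258;  689^34 ≡ 1.
Smallest exponent giving 1 is 34.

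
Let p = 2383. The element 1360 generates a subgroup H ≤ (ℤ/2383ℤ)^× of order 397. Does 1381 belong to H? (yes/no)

no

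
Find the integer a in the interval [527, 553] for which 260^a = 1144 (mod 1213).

Compute 260^527 mod 1213 = 767, then multiply by 260 repeatedly:
  260^527=767  260^528=488  260^529=728  260^530=52  260^531=177
  260^532=1139  260^533=168  260^534=12  260^535=694  260^536=916
  260^537=412  260^538=376  260^539=720  260^540=398  260^541=375
  260^542=460  260^543=726  260^544=745  260^545=833  260^546=666
  260^547=914  260^548=1105  260^549=1032  260^550=247  260^551=1144
Found 1144 at exponent 551.

551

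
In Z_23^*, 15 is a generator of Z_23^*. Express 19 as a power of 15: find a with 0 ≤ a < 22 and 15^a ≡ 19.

19

Successive powers of 15 modulo 23:
  15^0=1  15^1=15  15^2=18  15^3=17  15^4=2  15^5=7
  15^6=13  15^7=11  15^8=4  15^9=14  15^10=3  15^11=22
  15^12=8  15^13=5  15^14=6  15^15=21  15^16=16  15^17=10
  15^18=12  15^19=19
So 15^19 ≡ 19 (mod 23), giving a = 19.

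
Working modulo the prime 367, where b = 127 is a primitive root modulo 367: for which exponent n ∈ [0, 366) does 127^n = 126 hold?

Baby-step giant-step with m = ceil(sqrt(366)) = 20.
Baby table (127^j mod 367 for j=0..19):
  0:1  1:127  2:348  3:156  4:361  5:339  6:114  7:165
  8:36  9:168  10:50  11:111  12:151  13:93  14:67  15:68
  16:195  17:176  18:332  19:326
Giant step factor: 127^(-20) ≡ 117 (mod 367).
Scan 126·117^i mod 367 for i = 0, 1, …:
  i=0: 126   i=1: 62   i=2: 281   i=3: 214
  i=4: 82   i=5: 52   i=6: 212   i=7: 215
  i=8: 199   i=9: 162     …   i=16: 224
  i=17: 151
Match at i=17, j=12: n = 17·20 + 12 = 352.

352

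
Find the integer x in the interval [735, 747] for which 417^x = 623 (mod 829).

Compute 417^735 mod 829 = 398, then multiply by 417 repeatedly:
  417^735=398  417^736=166  417^737=415  417^738=623
Found 623 at exponent 738.

738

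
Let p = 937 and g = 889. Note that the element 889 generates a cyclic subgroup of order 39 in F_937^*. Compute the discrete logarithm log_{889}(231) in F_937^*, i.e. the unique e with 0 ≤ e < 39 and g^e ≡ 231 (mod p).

20

Successive powers of 889 modulo 937:
  889^0=1  889^1=889  889^2=430  889^3=911  889^4=311  889^5=64
  889^6=676  889^7=347  889^8=210  889^9=227  889^10=348  889^11=162
  889^12=657  889^13=322  889^14=473  889^15=721  889^16=61  889^17=820
  889^18=931  889^19=288  889^20=231
So 889^20 ≡ 231 (mod 937), giving e = 20.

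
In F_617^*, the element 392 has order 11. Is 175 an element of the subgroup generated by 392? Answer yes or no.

yes

⟨392⟩ has order 11; its elements mod 617 are {1, 31, 113, 175, 342, 344, 351, 392, 418, 429, 489}.
175 is in this set.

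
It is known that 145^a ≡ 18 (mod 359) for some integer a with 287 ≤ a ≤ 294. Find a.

Compute 145^287 mod 359 = 104, then multiply by 145 repeatedly:
  145^287=104  145^288=2  145^289=290  145^290=47  145^291=353
  145^292=207  145^293=218  145^294=18
Found 18 at exponent 294.

294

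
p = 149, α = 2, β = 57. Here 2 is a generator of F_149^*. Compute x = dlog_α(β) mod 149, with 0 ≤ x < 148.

23

Baby-step giant-step with m = ceil(sqrt(148)) = 13.
Baby table (2^j mod 149 for j=0..12):
  0:1  1:2  2:4  3:8  4:16  5:32  6:64  7:128
  8:107  9:65  10:130  11:111  12:73
Giant step factor: 2^(-13) ≡ 99 (mod 149).
Scan 57·99^i mod 149 for i = 0, 1, …:
  i=0: 57   i=1: 130
Match at i=1, j=10: x = 1·13 + 10 = 23.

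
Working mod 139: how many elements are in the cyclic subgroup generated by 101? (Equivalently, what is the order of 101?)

138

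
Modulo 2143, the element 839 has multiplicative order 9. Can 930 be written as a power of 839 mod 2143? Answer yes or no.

930 ∈ ⟨839⟩ iff 930^9 ≡ 1 (mod 2143), since |⟨839⟩| = 9.
930^9 mod 2143 = 1445.
Since 1445 ≠ 1, 930 does not lie in the subgroup.

no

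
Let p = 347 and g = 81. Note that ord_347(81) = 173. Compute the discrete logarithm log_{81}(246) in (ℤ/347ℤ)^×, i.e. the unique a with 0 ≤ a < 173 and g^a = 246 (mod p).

Baby-step giant-step with m = ceil(sqrt(173)) = 14.
Baby table (81^j mod 347 for j=0..13):
  0:1  1:81  2:315  3:184  4:330  5:11  6:197  7:342
  8:289  9:160  10:121  11:85  12:292  13:56
Giant step factor: 81^(-14) ≡ 236 (mod 347).
Scan 246·236^i mod 347 for i = 0, 1, …:
  i=0: 246   i=1: 107   i=2: 268   i=3: 94
  i=4: 323   i=5: 235   i=6: 287   i=7: 67
  i=8: 197
Match at i=8, j=6: a = 8·14 + 6 = 118.

118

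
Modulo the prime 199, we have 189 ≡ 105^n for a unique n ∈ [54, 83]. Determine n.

59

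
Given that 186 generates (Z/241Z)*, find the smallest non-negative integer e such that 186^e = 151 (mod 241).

164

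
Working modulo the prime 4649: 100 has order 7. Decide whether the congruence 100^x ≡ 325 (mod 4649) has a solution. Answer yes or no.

325 ∈ ⟨100⟩ iff 325^7 ≡ 1 (mod 4649), since |⟨100⟩| = 7.
325^7 mod 4649 = 4203.
Since 4203 ≠ 1, 325 does not lie in the subgroup.

no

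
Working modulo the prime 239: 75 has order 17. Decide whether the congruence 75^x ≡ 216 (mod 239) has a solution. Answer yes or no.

216 ∈ ⟨75⟩ iff 216^17 ≡ 1 (mod 239), since |⟨75⟩| = 17.
216^17 mod 239 = 1.
Since 1 = 1, 216 lies in the subgroup.

yes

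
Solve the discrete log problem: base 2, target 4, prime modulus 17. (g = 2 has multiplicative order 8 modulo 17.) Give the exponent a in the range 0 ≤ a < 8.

Successive powers of 2 modulo 17:
  2^0=1  2^1=2  2^2=4
So 2^2 ≡ 4 (mod 17), giving a = 2.

2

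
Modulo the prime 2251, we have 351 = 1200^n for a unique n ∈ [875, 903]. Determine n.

886

Compute 1200^875 mod 2251 = 2129, then multiply by 1200 repeatedly:
  1200^875=2129  1200^876=2166  1200^877=1546  1200^878=376  1200^879=1000
  1200^880=217  1200^881=1535  1200^882=682  1200^883=1287  1200^884=214
  1200^885=186  1200^886=351
Found 351 at exponent 886.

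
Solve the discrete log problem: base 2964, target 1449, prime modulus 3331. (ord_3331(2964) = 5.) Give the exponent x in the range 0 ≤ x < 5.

2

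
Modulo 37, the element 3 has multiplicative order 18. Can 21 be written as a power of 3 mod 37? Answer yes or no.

⟨3⟩ has order 18; its elements mod 37 are {1, 3, 4, 7, 9, 10, 11, 12, 16, 21, 25, 26, 27, 28, 30, 33, 34, 36}.
21 is in this set.

yes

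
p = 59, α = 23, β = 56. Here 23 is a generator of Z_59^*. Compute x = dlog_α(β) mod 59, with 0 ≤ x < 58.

Baby-step giant-step with m = ceil(sqrt(58)) = 8.
Baby table (23^j mod 59 for j=0..7):
  0:1  1:23  2:57  3:13  4:4  5:33  6:51  7:52
Giant step factor: 23^(-8) ≡ 48 (mod 59).
Scan 56·48^i mod 59 for i = 0, 1, …:
  i=0: 56   i=1: 33
Match at i=1, j=5: x = 1·8 + 5 = 13.

13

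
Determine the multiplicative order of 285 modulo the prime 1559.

1558

The order of 285 must divide p − 1 = 1558 = 2 · 19 · 41.
Divisors: 1, 2, 19, 38, 41, 82, 779, 1558.
Check each in increasing order: 285^1 ≡ 285;  285^2 ≡ 157;  285^19 ≡ 906;  285^38 ≡ 802;  285^41 ≡ 428;  285^82 ≡ 781;  285^779 ≡ 1558;  285^1558 ≡ 1.
Smallest exponent giving 1 is 1558.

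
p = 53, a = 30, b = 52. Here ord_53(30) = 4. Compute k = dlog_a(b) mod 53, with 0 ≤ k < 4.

2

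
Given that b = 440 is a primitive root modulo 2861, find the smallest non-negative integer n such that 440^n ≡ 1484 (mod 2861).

Baby-step giant-step with m = ceil(sqrt(2860)) = 54.
Baby table (440^j mod 2861 for j=0..53):
  0:1  1:440  2:1913  3:586  4:350  5:2367  6:76  7:1969
  8:2338  9:1621  10:851  11:2510  12:54  13:872  14:306  15:173
  16:1734  17:1934  18:1243  19:469  20:368  21:1704  22:178  23:1073
  24:55  25:1312  26:2219  27:759  28:2084  29:1440  30:1319  31:2438
  32:2706  33:464  34:1029  35:722  36:109  37:2184  38:2525  39:932
  40:957  41:513  42:2562  43:46  44:213  45:2168  46:1207  47:1795
  48:164  49:635  50:1883  51:1691  52:180  53:1953
Giant step factor: 440^(-54) ≡ 2746 (mod 2861).
Scan 1484·2746^i mod 2861 for i = 0, 1, …:
  i=0: 1484   i=1: 1000   i=2: 2301   i=3: 1458
  i=4: 1129   i=5: 1771   i=6: 2327   i=7: 1329
  i=8: 1659   i=9: 902     …   i=20: 2530
  i=21: 872
Match at i=21, j=13: n = 21·54 + 13 = 1147.

1147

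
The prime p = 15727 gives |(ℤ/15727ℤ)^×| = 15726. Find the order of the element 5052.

2621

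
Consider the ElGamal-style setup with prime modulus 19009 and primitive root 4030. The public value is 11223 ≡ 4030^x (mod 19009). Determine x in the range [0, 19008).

9768

Baby-step giant-step with m = ceil(sqrt(19008)) = 138.
Baby table (4030^j mod 19009 for j=0..137):
  0:1  1:4030  2:7214  3:7659  4:14163  5:11872  6:17516  7:9063
  8:7601  9:8531  10:11658  11:10501  12:4996  13:3349  14:80  15:18256
  16:6850  17:4432  18:11509  19:18319  20:13623  21:2698  22:18801  23:17165
  24:1199  25:3684  26:491  27:1794  28:6400  29:15796  30:15748  31:12398
  32:8288  33:1827  34:6327  35:6741  36:2369  37:4552  38:875  39:9585
  40:1262  41:10457  42:17766  43:9086  44:5246  45:3372  46:16734  47:13097
  48:11926  49:7028  50:18439  51:2989  52:12973  53:6440  54:5915  55:164
  56:14614  57:4538  58:1482  59:3634  60:8090  61:2265  62:3630  63:10979
  64:11427  65:11012  66:11354  67:1957  68:16984  69:13120  70:9571  71:1869
  72:4506  73:5585  74:894  75:10119  76:5265  77:3906  78:1728  79:6546
  80:14897  81:4488  82:9081  83:4105  84:5320  85:16457  86:18318  87:9593
  88:14493  89:11142  90:3002  91:8336  92:5177  93:10437  94:13202  95:16878
  96:4138  97:5247  98:7402  99:4939  100:1747  101:7080  102:18900  103:16946
  104:12052  105:1565  106:14971  107:17573  108:10665  109:601  110:7887  111:1562
  112:2881  113:14940  114:6697  115:15139  116:10289  117:6041  118:13710  119:11146
  120:113  121:18183  122:16804  123:10062  124:3663  125:10906  126:2372  127:16642
  128:3508  129:13553  130:5733  131:8055  132:13287  133:17266  134:9040  135:9956
  136:13690  137:6582
Giant step factor: 4030^(-138) ≡ 4932 (mod 19009).
Scan 11223·4932^i mod 19009 for i = 0, 1, …:
  i=0: 11223   i=1: 16637   i=2: 10840   i=3: 9572
  i=4: 9757   i=5: 9745   i=6: 7588   i=7: 14304
  i=8: 4929   i=9: 16326     …   i=69: 1910
  i=70: 10665
Match at i=70, j=108: x = 70·138 + 108 = 9768.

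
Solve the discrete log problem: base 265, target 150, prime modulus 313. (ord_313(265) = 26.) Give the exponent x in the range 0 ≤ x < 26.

Successive powers of 265 modulo 313:
  265^0=1  265^1=265  265^2=113  265^3=210  265^4=249  265^5=255
  265^6=280  265^7=19  265^8=27  265^9=269  265^10=234  265^11=36
  265^12=150
So 265^12 ≡ 150 (mod 313), giving x = 12.

12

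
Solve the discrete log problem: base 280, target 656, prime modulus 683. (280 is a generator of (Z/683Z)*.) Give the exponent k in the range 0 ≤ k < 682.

Baby-step giant-step with m = ceil(sqrt(682)) = 27.
Baby table (280^j mod 683 for j=0..26):
  0:1  1:280  2:538  3:380  4:535  5:223  6:287  7:449
  8:48  9:463  10:553  11:482  12:409  13:459  14:116  15:379
  16:255  17:368  18:590  19:597  20:508  21:176  22:104  23:434
  24:629  25:589  26:317
Giant step factor: 280^(-27) ≡ 387 (mod 683).
Scan 656·387^i mod 683 for i = 0, 1, …:
  i=0: 656   i=1: 479   i=2: 280
Match at i=2, j=1: k = 2·27 + 1 = 55.

55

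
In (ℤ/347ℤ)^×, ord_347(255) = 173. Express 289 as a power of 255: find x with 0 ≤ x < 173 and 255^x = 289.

43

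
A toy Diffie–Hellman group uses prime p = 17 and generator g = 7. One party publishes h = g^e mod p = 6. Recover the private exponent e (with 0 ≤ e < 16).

Successive powers of 7 modulo 17:
  7^0=1  7^1=7  7^2=15  7^3=3  7^4=4  7^5=11
  7^6=9  7^7=12  7^8=16  7^9=10  7^10=2  7^11=14
  7^12=13  7^13=6
So 7^13 ≡ 6 (mod 17), giving e = 13.

13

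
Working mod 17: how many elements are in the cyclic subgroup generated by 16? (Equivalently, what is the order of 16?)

2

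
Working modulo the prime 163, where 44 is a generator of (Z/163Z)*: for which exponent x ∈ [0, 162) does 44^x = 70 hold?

101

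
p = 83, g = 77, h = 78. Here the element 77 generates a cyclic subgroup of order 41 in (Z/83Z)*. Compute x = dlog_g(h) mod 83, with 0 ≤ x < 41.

38

Baby-step giant-step with m = ceil(sqrt(41)) = 7.
Baby table (77^j mod 83 for j=0..6):
  0:1  1:77  2:36  3:33  4:51  5:26  6:10
Giant step factor: 77^(-7) ≡ 65 (mod 83).
Scan 78·65^i mod 83 for i = 0, 1, …:
  i=0: 78   i=1: 7   i=2: 40   i=3: 27
  i=4: 12   i=5: 33
Match at i=5, j=3: x = 5·7 + 3 = 38.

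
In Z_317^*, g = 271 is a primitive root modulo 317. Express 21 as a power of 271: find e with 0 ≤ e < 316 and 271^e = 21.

153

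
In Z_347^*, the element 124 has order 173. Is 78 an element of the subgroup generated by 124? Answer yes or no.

78 ∈ ⟨124⟩ iff 78^173 ≡ 1 (mod 347), since |⟨124⟩| = 173.
78^173 mod 347 = 346.
Since 346 ≠ 1, 78 does not lie in the subgroup.

no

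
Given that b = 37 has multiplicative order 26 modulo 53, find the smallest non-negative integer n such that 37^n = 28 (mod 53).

Successive powers of 37 modulo 53:
  37^0=1  37^1=37  37^2=44  37^3=38  37^4=28
So 37^4 ≡ 28 (mod 53), giving n = 4.

4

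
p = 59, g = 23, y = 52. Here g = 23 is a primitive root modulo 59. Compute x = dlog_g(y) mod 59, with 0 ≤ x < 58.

Successive powers of 23 modulo 59:
  23^0=1  23^1=23  23^2=57  23^3=13  23^4=4  23^5=33
  23^6=51  23^7=52
So 23^7 ≡ 52 (mod 59), giving x = 7.

7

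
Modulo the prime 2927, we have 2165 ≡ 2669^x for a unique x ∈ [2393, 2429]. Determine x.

2413

Compute 2669^2393 mod 2927 = 1100, then multiply by 2669 repeatedly:
  2669^2393=1100  2669^2394=119  2669^2395=1495  2669^2396=654  2669^2397=1034
  2669^2398=2512  2669^2399=1698  2669^2400=966  2669^2401=2494  2669^2402=488
  2669^2403=2884  2669^2404=2313  2669^2405=354  2669^2406=2332  2669^2407=1306
  2669^2408=2584  2669^2409=684  2669^2410=2075  2669^2411=291  2669^2412=1024
  2669^2413=2165
Found 2165 at exponent 2413.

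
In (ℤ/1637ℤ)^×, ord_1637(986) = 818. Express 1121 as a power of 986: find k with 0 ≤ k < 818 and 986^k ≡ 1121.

Baby-step giant-step with m = ceil(sqrt(818)) = 29.
Baby table (986^j mod 1637 for j=0..28):
  0:1  1:986  2:1455  3:618  4:384  5:477  6:503  7:1584
  8:126  9:1461  10:1623  11:929  12:911  13:1170  14:1172  15:1507
  16:1143  17:742  18:1510  19:827  20:196  21:90  22:342  23:1627
  24:1599  25:183  26:368  27:1071  28:141
Giant step factor: 986^(-29) ≡ 564 (mod 1637).
Scan 1121·564^i mod 1637 for i = 0, 1, …:
  i=0: 1121   i=1: 362   i=2: 1180   i=3: 898
  i=4: 639   i=5: 256   i=6: 328   i=7: 11
  i=8: 1293   i=9: 787     …   i=24: 29
  i=25: 1623
Match at i=25, j=10: k = 25·29 + 10 = 735.

735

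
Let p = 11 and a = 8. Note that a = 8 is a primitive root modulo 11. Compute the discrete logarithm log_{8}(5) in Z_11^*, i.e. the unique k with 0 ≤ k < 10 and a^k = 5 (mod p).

Successive powers of 8 modulo 11:
  8^0=1  8^1=8  8^2=9  8^3=6  8^4=4  8^5=10
  8^6=3  8^7=2  8^8=5
So 8^8 ≡ 5 (mod 11), giving k = 8.

8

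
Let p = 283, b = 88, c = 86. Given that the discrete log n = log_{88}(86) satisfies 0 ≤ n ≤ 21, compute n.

18

Compute 88^0 mod 283 = 1, then multiply by 88 repeatedly:
  88^0=1  88^1=88  88^2=103  88^3=8  88^4=138
  88^5=258  88^6=64  88^7=255  88^8=83  88^9=229
  88^10=59  88^11=98  88^12=134  88^13=189  88^14=218
  88^15=223  88^16=97  88^17=46  88^18=86
Found 86 at exponent 18.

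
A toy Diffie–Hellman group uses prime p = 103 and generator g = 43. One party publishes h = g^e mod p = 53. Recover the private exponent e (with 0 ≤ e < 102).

Baby-step giant-step with m = ceil(sqrt(102)) = 11.
Baby table (43^j mod 103 for j=0..10):
  0:1  1:43  2:98  3:94  4:25  5:45  6:81  7:84
  8:7  9:95  10:68
Giant step factor: 43^(-11) ≡ 85 (mod 103).
Scan 53·85^i mod 103 for i = 0, 1, …:
  i=0: 53   i=1: 76   i=2: 74   i=3: 7
Match at i=3, j=8: e = 3·11 + 8 = 41.

41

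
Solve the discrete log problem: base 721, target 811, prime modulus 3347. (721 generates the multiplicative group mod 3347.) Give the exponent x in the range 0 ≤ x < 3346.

2963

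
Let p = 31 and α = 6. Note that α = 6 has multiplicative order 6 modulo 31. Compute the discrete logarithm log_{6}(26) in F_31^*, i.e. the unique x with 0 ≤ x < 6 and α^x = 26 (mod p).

Successive powers of 6 modulo 31:
  6^0=1  6^1=6  6^2=5  6^3=30  6^4=25  6^5=26
So 6^5 ≡ 26 (mod 31), giving x = 5.

5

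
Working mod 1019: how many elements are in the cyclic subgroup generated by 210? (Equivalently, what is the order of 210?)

The order of 210 must divide p − 1 = 1018 = 2 · 509.
Divisors: 1, 2, 509, 1018.
Check each in increasing order: 210^1 ≡ 210;  210^2 ≡ 283;  210^509 ≡ 1.
Smallest exponent giving 1 is 509.

509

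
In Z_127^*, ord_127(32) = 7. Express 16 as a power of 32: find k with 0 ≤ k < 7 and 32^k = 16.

5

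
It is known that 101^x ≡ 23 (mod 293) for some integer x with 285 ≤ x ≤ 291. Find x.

287

Compute 101^285 mod 293 = 5, then multiply by 101 repeatedly:
  101^285=5  101^286=212  101^287=23
Found 23 at exponent 287.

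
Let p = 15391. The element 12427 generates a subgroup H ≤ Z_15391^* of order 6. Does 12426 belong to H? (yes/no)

12426 ∈ ⟨12427⟩ iff 12426^6 ≡ 1 (mod 15391), since |⟨12427⟩| = 6.
12426^6 mod 15391 = 1.
Since 1 = 1, 12426 lies in the subgroup.

yes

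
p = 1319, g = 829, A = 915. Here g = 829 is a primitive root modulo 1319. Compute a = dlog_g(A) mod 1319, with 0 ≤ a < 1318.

Baby-step giant-step with m = ceil(sqrt(1318)) = 37.
Baby table (829^j mod 1319 for j=0..36):
  0:1  1:829  2:42  3:524  4:445  5:904  6:224  7:1036
  8:175  9:1304  10:755  11:689  12:54  13:1239  14:949  15:597
  16:288  17:13  18:225  19:546  20:217  21:509  22:1200  23:274
  24:278  25:956  26:1124  27:582  28:1043  29:702  30:279  31:466
  32:1166  33:1106  34:169  35:287  36:503
Giant step factor: 829^(-37) ≡ 937 (mod 1319).
Scan 915·937^i mod 1319 for i = 0, 1, …:
  i=0: 915   i=1: 5   i=2: 728   i=3: 213
  i=4: 412   i=5: 896   i=6: 668   i=7: 710
  i=8: 494   i=9: 1228     …   i=20: 1247
  i=21: 1124
Match at i=21, j=26: a = 21·37 + 26 = 803.

803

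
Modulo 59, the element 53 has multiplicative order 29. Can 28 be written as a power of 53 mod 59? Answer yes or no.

28 ∈ ⟨53⟩ iff 28^29 ≡ 1 (mod 59), since |⟨53⟩| = 29.
28^29 mod 59 = 1.
Since 1 = 1, 28 lies in the subgroup.

yes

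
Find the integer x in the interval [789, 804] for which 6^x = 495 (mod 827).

799

Compute 6^789 mod 827 = 403, then multiply by 6 repeatedly:
  6^789=403  6^790=764  6^791=449  6^792=213  6^793=451
  6^794=225  6^795=523  6^796=657  6^797=634  6^798=496
  6^799=495
Found 495 at exponent 799.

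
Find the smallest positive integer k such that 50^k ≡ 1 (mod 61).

The order of 50 must divide p − 1 = 60 = 2^2 · 3 · 5.
Divisors: 1, 2, 3, 4, 5, 6, 10, 12, 15, 20, 30, 60.
Check each in increasing order: 50^1 ≡ 50;  50^2 ≡ 60;  50^3 ≡ 11;  50^4 ≡ 1.
Smallest exponent giving 1 is 4.

4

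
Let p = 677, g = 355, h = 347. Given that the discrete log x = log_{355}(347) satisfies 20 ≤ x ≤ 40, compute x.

34

Compute 355^20 mod 677 = 224, then multiply by 355 repeatedly:
  355^20=224  355^21=311  355^22=54  355^23=214  355^24=146
  355^25=378  355^26=144  355^27=345  355^28=615  355^29=331
  355^30=384  355^31=243  355^32=286  355^33=657  355^34=347
Found 347 at exponent 34.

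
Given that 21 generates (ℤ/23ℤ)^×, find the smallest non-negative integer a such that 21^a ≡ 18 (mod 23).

Successive powers of 21 modulo 23:
  21^0=1  21^1=21  21^2=4  21^3=15  21^4=16  21^5=14
  21^6=18
So 21^6 ≡ 18 (mod 23), giving a = 6.

6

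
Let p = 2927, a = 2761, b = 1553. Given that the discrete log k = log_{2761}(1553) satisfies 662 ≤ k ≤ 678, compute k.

666

Compute 2761^662 mod 2927 = 714, then multiply by 2761 repeatedly:
  2761^662=714  2761^663=1483  2761^664=2617  2761^665=1701  2761^666=1553
Found 1553 at exponent 666.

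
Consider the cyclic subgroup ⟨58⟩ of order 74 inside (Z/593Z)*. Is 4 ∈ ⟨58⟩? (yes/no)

yes

4 ∈ ⟨58⟩ iff 4^74 ≡ 1 (mod 593), since |⟨58⟩| = 74.
4^74 mod 593 = 1.
Since 1 = 1, 4 lies in the subgroup.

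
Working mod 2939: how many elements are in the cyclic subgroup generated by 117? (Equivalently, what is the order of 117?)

The order of 117 must divide p − 1 = 2938 = 2 · 13 · 113.
Divisors: 1, 2, 13, 26, 113, 226, 1469, 2938.
Check each in increasing order: 117^1 ≡ 117;  117^2 ≡ 1933;  117^13 ≡ 1076;  117^26 ≡ 2749;  117^113 ≡ 1829;  117^226 ≡ 659;  117^1469 ≡ 1.
Smallest exponent giving 1 is 1469.

1469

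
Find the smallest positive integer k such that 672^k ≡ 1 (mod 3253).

542

The order of 672 must divide p − 1 = 3252 = 2^2 · 3 · 271.
Divisors: 1, 2, 3, 4, 6, 12, 271, 542, 813, 1084, 1626, 3252.
Check each in increasing order: 672^1 ≡ 672;  672^2 ≡ 2670;  672^3 ≡ 1837;  672^4 ≡ 1577;  672^6 ≡ 1208;  672^12 ≡ 1920;  672^271 ≡ 3252;  672^542 ≡ 1.
Smallest exponent giving 1 is 542.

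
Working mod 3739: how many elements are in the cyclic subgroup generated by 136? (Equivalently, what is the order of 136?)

The order of 136 must divide p − 1 = 3738 = 2 · 3 · 7 · 89.
Divisors: 1, 2, 3, 6, 7, 14, 21, 42, 89, 178, 267, 534, 623, 1246, 1869, 3738.
Check each in increasing order: 136^1 ≡ 136;  136^2 ≡ 3540;  136^3 ≡ 2848;  136^6 ≡ 1213;  136^7 ≡ 452;  136^14 ≡ 2398;  136^21 ≡ 3325;  136^42 ≡ 3141;  136^89 ≡ 695;  136^178 ≡ 694;  136^267 ≡ 3738;  136^534 ≡ 1.
Smallest exponent giving 1 is 534.

534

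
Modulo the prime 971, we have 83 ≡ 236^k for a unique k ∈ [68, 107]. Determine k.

96

Compute 236^68 mod 971 = 567, then multiply by 236 repeatedly:
  236^68=567  236^69=785  236^70=770  236^71=143  236^72=734
  236^73=386  236^74=793  236^75=716  236^76=22  236^77=337
  236^78=881  236^79=122  236^80=633  236^81=825  236^82=500
  236^83=509  236^84=691  236^85=919  236^86=351  236^87=301
  236^88=153  236^89=181  236^90=963  236^91=54  236^92=121
  236^93=397  236^94=476  236^95=671  236^96=83
Found 83 at exponent 96.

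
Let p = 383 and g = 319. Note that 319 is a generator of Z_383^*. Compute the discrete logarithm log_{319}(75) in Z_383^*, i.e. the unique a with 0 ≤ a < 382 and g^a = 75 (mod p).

Baby-step giant-step with m = ceil(sqrt(382)) = 20.
Baby table (319^j mod 383 for j=0..19):
  0:1  1:319  2:266  3:211  4:284  5:208  6:93  7:176
  8:226  9:90  10:368  11:194  12:223  13:282  14:336  15:327
  16:137  17:41  18:57  19:182
Giant step factor: 319^(-20) ≡ 303 (mod 383).
Scan 75·303^i mod 383 for i = 0, 1, …:
  i=0: 75   i=1: 128   i=2: 101   i=3: 346
  i=4: 279   i=5: 277   i=6: 54   i=7: 276
  i=8: 134   i=9: 4   i=10: 63   i=11: 322
  i=12: 284
Match at i=12, j=4: a = 12·20 + 4 = 244.

244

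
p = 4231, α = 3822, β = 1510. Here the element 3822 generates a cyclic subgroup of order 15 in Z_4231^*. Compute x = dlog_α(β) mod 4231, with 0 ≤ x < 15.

8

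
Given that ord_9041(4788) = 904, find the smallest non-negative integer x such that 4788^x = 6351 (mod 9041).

503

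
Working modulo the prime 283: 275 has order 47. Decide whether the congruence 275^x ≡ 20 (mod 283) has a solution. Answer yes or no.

20 ∈ ⟨275⟩ iff 20^47 ≡ 1 (mod 283), since |⟨275⟩| = 47.
20^47 mod 283 = 45.
Since 45 ≠ 1, 20 does not lie in the subgroup.

no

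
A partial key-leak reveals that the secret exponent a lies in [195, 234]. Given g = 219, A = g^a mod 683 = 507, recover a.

234

Compute 219^195 mod 683 = 141, then multiply by 219 repeatedly:
  219^195=141  219^196=144  219^197=118  219^198=571  219^199=60
  219^200=163  219^201=181  219^202=25  219^203=11  219^204=360
  219^205=295  219^206=403  219^207=150  219^208=66  219^209=111
  219^210=404  219^211=369  219^212=217  219^213=396  219^214=666
  219^215=375  219^216=165  219^217=619  219^218=327  219^219=581
  219^220=201  219^221=307  219^222=299  219^223=596  219^224=71
  219^225=523  219^226=476  219^227=428  219^228=161  219^229=426
  219^230=406  219^231=124  219^232=519  219^233=283  219^234=507
Found 507 at exponent 234.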